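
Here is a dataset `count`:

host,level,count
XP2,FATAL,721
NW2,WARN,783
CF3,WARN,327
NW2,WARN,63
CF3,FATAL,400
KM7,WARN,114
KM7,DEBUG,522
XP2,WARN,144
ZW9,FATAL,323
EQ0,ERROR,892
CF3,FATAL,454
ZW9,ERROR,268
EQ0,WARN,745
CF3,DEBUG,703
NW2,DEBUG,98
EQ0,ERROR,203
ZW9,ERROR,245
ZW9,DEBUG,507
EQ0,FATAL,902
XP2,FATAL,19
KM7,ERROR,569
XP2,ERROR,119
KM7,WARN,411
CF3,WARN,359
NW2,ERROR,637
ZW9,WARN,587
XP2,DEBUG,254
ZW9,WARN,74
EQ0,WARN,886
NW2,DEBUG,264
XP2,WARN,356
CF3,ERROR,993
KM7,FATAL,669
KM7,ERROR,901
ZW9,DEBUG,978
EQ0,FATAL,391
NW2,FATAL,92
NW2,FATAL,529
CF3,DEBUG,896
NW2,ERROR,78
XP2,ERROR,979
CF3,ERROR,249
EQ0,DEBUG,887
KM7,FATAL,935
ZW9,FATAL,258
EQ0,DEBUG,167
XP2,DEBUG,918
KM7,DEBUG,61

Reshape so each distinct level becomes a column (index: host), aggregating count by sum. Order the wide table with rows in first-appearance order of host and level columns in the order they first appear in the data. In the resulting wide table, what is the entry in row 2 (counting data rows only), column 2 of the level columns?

846

With rows in first-appearance order of host, row 2 is host=NW2. level columns in first-appearance order: FATAL, WARN, DEBUG, ERROR; column 2 is WARN.
Long rows with host=NW2, level=WARN: 783 + 63 = 846.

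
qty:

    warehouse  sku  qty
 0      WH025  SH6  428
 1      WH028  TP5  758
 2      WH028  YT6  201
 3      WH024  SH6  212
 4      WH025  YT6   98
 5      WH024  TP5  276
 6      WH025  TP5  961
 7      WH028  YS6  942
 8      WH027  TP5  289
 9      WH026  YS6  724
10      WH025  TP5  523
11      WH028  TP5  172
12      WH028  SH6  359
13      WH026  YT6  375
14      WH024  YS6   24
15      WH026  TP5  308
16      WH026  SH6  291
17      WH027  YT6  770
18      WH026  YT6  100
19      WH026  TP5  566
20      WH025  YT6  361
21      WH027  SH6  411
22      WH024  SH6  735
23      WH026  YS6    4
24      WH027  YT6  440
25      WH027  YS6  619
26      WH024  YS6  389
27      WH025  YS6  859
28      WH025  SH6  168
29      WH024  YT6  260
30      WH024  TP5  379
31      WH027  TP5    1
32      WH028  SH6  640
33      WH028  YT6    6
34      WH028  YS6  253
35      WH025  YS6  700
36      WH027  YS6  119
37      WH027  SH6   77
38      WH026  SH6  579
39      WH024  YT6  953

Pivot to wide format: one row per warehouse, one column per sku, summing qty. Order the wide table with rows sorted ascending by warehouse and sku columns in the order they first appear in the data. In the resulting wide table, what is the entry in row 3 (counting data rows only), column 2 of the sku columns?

874

With rows sorted ascending by warehouse, row 3 is warehouse=WH026. sku columns in first-appearance order: SH6, TP5, YT6, YS6; column 2 is TP5.
Long rows with warehouse=WH026, sku=TP5: 308 + 566 = 874.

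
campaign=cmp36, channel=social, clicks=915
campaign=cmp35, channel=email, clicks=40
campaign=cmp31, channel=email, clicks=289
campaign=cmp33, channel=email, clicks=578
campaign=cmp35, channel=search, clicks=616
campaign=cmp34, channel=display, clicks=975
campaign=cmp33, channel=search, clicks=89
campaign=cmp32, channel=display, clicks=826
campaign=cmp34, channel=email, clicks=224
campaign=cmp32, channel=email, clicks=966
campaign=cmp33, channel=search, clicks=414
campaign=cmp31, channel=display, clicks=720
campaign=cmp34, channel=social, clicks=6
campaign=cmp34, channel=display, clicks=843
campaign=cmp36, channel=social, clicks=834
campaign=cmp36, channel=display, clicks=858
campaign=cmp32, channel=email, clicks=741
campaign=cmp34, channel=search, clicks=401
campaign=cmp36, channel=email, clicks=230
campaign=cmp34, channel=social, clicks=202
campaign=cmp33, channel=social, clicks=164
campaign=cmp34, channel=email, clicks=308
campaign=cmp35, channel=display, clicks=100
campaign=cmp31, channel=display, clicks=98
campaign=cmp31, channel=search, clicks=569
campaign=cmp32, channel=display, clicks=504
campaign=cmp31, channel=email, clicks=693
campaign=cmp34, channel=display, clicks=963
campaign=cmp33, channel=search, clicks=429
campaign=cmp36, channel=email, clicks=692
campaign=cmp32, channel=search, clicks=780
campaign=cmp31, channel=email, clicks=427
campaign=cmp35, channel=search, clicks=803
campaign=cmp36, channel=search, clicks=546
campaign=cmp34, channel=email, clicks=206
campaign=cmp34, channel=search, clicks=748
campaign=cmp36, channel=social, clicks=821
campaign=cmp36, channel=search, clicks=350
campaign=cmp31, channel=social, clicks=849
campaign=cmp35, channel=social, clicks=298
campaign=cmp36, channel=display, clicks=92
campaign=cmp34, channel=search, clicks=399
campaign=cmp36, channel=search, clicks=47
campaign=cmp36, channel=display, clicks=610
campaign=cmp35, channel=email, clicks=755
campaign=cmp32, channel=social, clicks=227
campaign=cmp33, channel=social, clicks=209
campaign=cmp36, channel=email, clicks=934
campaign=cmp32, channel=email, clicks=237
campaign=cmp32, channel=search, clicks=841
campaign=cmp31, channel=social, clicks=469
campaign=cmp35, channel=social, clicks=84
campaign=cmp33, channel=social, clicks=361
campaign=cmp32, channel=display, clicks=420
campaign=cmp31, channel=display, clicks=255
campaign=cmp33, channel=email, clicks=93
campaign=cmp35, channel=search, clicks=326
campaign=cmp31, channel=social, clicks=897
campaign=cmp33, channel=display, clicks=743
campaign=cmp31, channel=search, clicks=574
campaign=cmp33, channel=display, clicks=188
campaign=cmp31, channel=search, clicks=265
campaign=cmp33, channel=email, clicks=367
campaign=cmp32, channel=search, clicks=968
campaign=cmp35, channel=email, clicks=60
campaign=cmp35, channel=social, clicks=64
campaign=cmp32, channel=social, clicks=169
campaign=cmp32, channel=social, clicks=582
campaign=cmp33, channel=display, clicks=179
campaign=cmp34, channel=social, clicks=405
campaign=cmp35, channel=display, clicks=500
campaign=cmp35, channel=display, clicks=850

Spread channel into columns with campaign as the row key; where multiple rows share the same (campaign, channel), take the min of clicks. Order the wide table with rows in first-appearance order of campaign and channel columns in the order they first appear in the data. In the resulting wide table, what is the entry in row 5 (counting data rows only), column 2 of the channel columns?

206

With rows in first-appearance order of campaign, row 5 is campaign=cmp34. channel columns in first-appearance order: social, email, search, display; column 2 is email.
Long rows with campaign=cmp34, channel=email: min(224, 308, 206) = 206.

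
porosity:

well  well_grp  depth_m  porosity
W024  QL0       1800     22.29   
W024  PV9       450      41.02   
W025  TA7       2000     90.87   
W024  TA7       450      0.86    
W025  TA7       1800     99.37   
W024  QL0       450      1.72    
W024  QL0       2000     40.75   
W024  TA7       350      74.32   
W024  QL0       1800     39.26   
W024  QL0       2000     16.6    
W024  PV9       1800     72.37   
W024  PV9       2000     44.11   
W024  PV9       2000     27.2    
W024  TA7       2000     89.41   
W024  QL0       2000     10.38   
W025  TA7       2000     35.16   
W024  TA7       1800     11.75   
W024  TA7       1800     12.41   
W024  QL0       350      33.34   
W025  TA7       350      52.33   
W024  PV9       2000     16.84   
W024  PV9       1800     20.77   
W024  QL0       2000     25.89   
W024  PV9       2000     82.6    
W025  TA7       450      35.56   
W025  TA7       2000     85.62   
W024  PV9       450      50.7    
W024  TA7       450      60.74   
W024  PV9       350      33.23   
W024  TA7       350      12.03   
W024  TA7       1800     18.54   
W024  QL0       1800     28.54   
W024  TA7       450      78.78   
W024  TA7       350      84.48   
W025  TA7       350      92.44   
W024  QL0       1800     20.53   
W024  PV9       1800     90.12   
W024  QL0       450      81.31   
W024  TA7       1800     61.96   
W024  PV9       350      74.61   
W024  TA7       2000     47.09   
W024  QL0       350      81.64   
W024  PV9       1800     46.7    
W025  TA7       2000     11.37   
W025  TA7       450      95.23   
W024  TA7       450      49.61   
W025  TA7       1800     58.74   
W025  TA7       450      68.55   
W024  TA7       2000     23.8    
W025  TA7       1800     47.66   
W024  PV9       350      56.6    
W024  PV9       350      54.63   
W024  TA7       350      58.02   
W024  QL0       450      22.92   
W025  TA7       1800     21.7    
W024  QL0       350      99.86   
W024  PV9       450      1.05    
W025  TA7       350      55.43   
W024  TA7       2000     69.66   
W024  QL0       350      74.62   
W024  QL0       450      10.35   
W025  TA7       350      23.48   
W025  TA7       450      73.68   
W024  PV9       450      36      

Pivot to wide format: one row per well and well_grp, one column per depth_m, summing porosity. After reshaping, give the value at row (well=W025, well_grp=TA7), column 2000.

223.02

Rows with well=W025, well_grp=TA7 and depth_m=2000: porosity values are 90.87, 35.16, 85.62, 11.37.
90.87 + 35.16 + 85.62 + 11.37 = 223.02.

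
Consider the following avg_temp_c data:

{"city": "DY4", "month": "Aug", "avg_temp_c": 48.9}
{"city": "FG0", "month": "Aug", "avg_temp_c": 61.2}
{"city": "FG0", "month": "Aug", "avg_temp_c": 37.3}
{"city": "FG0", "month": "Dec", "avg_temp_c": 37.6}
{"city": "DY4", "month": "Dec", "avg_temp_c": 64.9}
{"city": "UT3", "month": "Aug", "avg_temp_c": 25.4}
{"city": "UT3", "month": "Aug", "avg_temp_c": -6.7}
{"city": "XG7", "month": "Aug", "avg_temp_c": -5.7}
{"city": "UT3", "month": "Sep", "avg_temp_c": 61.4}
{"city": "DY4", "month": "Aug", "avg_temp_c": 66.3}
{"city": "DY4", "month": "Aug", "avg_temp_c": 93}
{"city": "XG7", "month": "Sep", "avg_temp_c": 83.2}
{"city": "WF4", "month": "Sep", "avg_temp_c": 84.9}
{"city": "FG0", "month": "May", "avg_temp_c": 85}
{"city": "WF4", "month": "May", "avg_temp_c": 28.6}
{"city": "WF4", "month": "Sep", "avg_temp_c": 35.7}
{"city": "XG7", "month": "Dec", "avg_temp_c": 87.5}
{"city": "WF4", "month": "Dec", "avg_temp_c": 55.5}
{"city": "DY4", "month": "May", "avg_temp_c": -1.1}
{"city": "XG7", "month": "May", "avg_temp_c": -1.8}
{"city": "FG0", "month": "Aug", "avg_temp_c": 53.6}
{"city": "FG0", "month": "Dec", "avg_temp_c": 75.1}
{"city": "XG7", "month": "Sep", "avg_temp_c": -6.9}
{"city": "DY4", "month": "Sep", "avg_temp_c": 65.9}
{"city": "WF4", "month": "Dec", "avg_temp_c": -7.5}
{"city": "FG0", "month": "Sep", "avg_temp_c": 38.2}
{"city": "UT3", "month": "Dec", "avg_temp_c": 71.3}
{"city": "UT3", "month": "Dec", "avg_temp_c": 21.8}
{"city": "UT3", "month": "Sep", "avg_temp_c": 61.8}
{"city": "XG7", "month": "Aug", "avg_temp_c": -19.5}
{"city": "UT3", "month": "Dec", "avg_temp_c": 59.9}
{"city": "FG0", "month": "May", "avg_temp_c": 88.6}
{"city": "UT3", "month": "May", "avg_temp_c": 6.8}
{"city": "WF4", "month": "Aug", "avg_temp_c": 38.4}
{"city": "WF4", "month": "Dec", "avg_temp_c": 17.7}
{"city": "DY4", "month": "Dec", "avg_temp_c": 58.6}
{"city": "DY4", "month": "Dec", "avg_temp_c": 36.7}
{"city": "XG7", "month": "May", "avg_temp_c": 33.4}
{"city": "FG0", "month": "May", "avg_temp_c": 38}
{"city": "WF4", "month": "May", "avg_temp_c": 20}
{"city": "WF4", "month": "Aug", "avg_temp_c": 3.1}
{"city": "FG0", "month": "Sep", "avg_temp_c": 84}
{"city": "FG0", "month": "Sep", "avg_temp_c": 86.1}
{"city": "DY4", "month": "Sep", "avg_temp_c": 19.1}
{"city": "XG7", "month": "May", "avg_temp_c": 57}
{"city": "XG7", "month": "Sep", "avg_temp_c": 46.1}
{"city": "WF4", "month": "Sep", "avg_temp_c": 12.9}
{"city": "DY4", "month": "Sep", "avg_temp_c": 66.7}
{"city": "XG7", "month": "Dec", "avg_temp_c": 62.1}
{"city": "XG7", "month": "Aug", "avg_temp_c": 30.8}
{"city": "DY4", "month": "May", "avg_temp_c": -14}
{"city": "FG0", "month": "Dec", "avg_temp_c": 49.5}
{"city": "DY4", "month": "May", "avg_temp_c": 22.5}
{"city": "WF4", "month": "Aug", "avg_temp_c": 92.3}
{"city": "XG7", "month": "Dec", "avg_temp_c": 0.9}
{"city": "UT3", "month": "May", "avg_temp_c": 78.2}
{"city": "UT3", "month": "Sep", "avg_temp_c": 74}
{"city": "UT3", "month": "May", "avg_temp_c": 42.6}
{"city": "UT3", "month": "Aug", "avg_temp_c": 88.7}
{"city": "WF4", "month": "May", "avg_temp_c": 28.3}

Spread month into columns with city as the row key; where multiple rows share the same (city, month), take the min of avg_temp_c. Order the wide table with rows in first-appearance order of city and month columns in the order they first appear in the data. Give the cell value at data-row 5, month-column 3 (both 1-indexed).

With rows in first-appearance order of city, row 5 is city=WF4. month columns in first-appearance order: Aug, Dec, Sep, May; column 3 is Sep.
Long rows with city=WF4, month=Sep: min(84.9, 35.7, 12.9) = 12.9.

12.9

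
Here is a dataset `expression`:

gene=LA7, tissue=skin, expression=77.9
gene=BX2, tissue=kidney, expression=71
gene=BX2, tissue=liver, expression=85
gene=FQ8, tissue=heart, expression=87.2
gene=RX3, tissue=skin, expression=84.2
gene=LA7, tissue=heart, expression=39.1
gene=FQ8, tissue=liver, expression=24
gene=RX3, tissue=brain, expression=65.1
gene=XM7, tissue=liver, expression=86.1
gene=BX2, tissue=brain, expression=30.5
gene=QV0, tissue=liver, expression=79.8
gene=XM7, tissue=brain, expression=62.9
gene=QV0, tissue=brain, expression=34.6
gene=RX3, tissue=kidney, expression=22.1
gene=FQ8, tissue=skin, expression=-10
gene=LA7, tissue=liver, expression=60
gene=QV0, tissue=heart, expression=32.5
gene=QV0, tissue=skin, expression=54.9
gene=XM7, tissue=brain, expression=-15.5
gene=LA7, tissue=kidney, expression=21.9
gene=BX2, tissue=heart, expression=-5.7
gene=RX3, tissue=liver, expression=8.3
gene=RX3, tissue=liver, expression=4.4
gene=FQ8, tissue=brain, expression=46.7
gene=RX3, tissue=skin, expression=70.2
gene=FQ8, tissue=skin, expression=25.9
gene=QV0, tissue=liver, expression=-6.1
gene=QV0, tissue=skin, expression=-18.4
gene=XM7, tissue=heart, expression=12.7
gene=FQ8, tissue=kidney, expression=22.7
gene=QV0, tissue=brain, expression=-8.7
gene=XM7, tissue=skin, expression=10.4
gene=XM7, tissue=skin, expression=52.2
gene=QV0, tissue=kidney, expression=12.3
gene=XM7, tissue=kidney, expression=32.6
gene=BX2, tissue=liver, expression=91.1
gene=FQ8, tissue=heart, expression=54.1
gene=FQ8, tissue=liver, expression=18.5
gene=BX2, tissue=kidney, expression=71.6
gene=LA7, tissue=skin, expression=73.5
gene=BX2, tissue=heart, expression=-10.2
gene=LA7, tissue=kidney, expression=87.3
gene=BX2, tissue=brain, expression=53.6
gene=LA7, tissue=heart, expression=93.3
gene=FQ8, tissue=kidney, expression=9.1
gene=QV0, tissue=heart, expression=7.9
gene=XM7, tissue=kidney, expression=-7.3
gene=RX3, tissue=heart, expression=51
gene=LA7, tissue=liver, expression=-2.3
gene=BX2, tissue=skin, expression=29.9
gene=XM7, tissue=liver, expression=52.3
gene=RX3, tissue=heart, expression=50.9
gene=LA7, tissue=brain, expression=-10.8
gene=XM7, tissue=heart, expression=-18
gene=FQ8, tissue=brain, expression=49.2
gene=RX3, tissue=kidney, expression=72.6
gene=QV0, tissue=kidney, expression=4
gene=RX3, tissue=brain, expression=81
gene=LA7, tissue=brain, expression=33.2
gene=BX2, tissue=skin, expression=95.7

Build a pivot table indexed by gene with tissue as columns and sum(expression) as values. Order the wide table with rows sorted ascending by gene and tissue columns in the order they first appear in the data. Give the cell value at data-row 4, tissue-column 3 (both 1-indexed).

With rows sorted ascending by gene, row 4 is gene=QV0. tissue columns in first-appearance order: skin, kidney, liver, heart, brain; column 3 is liver.
Long rows with gene=QV0, tissue=liver: 79.8 + -6.1 = 73.7.

73.7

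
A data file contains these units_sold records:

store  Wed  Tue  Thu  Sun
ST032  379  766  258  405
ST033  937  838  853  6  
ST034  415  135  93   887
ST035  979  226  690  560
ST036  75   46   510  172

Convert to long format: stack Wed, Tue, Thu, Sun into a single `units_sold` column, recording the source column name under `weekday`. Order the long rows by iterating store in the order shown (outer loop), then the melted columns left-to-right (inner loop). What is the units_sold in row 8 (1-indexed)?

20 rows total (5 × 4). Row 8: index ⌊(8-1)/4⌋ = 1 into store → ST033; (8-1) mod 4 = 3 into the melted columns → Sun.
So row 8 is (ST033, Sun, 6); units_sold = 6.

6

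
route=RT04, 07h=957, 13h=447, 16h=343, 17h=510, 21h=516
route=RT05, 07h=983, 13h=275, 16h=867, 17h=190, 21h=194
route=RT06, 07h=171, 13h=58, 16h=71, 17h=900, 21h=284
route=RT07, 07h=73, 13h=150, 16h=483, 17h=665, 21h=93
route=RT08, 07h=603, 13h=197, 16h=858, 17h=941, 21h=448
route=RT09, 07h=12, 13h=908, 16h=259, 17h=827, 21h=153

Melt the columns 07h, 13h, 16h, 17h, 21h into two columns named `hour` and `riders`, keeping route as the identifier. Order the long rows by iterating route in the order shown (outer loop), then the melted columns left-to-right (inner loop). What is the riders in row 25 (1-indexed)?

448

30 rows total (6 × 5). Row 25: index ⌊(25-1)/5⌋ = 4 into route → RT08; (25-1) mod 5 = 4 into the melted columns → 21h.
So row 25 is (RT08, 21h, 448); riders = 448.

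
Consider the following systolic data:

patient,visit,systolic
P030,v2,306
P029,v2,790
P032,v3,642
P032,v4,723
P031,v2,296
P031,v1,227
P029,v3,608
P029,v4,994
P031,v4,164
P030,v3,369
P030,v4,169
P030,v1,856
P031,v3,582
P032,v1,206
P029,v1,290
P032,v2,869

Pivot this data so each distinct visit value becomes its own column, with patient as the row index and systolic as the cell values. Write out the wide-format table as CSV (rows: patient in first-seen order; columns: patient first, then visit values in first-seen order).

patient,v2,v3,v4,v1
P030,306,369,169,856
P029,790,608,994,290
P032,869,642,723,206
P031,296,582,164,227

Columns: patient plus the 4 distinct visit values (v2, v3, v4, v1).
For example, row P030 column v2 takes systolic=306 from the long row (P030, v2).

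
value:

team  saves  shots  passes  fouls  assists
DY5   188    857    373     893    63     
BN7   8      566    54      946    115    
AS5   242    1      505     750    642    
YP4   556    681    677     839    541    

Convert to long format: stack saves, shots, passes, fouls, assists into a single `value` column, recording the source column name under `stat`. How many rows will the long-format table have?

20

4 team values × 5 melted columns = 20 rows.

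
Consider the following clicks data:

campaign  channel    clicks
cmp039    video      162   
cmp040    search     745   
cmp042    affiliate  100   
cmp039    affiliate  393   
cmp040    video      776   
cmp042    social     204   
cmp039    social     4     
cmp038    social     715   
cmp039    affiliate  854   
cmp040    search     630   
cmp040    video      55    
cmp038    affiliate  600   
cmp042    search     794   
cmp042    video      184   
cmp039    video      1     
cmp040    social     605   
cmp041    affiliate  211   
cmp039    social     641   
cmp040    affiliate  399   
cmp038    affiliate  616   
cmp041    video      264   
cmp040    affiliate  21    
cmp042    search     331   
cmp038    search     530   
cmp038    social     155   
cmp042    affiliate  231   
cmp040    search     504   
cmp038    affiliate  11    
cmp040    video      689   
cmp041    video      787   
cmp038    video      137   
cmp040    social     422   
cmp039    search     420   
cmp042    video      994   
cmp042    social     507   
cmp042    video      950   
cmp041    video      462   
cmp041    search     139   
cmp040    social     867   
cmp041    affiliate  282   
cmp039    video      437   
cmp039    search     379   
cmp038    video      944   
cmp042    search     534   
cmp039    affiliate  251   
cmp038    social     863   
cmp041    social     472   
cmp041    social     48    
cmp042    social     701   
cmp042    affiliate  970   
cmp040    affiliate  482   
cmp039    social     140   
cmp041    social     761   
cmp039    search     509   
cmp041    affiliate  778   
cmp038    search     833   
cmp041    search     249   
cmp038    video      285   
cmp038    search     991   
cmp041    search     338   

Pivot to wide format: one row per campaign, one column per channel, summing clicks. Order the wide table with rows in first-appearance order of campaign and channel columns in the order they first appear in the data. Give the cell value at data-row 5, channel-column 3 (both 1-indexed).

1271

With rows in first-appearance order of campaign, row 5 is campaign=cmp041. channel columns in first-appearance order: video, search, affiliate, social; column 3 is affiliate.
Long rows with campaign=cmp041, channel=affiliate: 211 + 282 + 778 = 1271.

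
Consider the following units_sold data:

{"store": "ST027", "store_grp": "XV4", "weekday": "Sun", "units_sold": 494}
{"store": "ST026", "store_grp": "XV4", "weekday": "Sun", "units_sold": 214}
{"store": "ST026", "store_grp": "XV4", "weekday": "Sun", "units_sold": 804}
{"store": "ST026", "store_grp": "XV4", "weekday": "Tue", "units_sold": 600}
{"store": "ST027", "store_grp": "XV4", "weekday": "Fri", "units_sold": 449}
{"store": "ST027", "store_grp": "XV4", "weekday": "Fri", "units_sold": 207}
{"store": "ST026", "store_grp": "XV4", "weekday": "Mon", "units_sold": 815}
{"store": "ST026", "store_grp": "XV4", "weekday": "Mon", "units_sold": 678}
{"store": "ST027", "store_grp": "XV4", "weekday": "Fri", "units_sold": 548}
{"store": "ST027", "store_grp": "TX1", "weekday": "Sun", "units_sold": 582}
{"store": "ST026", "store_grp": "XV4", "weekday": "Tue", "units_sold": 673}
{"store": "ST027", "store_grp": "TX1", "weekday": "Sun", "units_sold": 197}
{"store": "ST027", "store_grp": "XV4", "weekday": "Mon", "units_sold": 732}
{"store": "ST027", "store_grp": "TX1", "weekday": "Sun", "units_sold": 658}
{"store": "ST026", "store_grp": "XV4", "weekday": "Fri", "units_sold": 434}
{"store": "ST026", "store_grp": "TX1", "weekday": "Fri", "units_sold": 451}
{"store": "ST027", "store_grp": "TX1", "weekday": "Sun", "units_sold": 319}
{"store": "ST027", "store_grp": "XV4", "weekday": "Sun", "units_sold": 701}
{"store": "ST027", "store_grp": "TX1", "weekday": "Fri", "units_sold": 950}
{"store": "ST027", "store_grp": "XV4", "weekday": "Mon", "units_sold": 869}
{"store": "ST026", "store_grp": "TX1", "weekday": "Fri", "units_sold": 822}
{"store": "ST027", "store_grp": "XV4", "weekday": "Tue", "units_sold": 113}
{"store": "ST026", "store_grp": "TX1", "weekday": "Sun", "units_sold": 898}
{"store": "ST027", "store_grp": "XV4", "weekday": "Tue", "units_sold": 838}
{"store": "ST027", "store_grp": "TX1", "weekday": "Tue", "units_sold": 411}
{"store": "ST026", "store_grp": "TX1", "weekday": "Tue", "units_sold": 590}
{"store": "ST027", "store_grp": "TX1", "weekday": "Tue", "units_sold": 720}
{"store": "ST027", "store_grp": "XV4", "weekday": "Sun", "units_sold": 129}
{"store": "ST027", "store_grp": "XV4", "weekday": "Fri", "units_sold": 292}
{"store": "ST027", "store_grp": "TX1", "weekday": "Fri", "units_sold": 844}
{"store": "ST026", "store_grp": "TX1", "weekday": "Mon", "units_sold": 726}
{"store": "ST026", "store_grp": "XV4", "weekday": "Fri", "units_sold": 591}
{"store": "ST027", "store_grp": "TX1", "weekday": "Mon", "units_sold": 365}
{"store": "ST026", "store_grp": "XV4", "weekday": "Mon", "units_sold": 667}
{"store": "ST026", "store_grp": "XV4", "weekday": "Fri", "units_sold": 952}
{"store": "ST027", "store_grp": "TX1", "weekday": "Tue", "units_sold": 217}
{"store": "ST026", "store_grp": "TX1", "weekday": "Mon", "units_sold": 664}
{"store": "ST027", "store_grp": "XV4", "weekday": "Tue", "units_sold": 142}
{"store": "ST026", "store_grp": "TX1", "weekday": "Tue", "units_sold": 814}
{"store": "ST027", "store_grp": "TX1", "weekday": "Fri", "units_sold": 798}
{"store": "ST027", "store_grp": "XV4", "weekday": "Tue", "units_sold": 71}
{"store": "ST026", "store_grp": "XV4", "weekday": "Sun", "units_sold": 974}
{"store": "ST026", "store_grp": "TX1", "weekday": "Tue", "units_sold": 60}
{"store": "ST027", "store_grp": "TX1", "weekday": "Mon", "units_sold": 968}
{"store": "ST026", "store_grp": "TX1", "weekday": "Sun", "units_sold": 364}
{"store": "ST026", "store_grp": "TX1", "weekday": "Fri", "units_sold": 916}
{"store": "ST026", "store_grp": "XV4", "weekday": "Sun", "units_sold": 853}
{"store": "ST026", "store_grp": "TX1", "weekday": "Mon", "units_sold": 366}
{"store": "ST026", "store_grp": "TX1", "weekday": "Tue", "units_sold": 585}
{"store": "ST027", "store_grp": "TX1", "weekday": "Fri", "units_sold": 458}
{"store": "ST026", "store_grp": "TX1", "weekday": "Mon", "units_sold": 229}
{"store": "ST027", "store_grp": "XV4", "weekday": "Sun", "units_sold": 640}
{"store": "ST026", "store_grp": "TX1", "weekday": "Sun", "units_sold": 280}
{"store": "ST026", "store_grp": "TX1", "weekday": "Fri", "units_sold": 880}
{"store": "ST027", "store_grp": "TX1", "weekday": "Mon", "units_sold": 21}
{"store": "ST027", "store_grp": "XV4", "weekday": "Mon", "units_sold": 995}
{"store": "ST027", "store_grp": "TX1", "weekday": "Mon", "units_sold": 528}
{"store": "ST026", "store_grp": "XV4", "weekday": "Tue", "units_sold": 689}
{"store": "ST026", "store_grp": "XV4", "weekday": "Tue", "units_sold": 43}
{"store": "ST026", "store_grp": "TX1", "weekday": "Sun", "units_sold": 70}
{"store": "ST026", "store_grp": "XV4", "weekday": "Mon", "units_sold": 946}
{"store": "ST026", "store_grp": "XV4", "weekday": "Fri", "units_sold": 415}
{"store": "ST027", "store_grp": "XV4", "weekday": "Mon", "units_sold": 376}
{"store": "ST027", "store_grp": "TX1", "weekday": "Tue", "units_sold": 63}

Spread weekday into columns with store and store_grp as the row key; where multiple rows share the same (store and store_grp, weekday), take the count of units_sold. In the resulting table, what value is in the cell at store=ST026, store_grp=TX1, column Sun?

4

Rows with store=ST026, store_grp=TX1 and weekday=Sun: units_sold values are 898, 364, 280, 70.
4 rows match — count = 4.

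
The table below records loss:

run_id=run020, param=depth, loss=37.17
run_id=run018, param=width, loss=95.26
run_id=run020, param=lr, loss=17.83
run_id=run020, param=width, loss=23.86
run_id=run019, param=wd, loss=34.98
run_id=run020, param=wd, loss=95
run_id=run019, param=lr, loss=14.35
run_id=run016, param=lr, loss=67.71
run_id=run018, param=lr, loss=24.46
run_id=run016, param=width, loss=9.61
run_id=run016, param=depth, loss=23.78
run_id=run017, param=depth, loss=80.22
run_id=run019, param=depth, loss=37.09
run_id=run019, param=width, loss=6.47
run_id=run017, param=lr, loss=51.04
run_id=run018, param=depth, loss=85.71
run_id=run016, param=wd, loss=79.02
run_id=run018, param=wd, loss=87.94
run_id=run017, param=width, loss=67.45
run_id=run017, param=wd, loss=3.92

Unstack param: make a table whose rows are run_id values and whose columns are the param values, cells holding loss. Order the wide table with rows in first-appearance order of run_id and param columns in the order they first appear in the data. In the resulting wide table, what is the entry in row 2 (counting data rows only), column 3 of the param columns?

24.46

With rows in first-appearance order of run_id, row 2 is run_id=run018. param columns in first-appearance order: depth, width, lr, wd; column 3 is lr.
Long rows with run_id=run018, param=lr: loss = 24.46.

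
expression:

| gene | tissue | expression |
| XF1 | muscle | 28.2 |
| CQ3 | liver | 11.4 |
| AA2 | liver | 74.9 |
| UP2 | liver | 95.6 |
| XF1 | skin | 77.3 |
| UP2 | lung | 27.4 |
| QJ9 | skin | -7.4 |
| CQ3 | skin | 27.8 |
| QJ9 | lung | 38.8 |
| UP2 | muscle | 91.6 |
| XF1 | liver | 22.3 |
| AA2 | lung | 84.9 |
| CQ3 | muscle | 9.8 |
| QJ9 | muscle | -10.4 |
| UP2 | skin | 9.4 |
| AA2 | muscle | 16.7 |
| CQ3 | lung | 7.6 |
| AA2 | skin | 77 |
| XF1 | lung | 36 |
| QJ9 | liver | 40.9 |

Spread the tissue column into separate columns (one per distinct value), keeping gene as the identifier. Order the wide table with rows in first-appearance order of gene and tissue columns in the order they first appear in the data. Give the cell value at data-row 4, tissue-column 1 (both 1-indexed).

91.6

With rows in first-appearance order of gene, row 4 is gene=UP2. tissue columns in first-appearance order: muscle, liver, skin, lung; column 1 is muscle.
Long rows with gene=UP2, tissue=muscle: expression = 91.6.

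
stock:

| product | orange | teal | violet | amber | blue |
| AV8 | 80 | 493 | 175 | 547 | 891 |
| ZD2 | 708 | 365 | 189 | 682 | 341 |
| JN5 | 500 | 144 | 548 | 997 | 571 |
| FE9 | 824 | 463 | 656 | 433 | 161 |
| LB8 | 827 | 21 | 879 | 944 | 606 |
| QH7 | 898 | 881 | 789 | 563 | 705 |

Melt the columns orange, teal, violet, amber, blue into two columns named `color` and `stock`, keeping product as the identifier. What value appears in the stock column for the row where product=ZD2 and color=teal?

365

Unpivoting turns each (product, wide-column) pair into one long row.
The wide cell at row ZD2, column teal holds 365, so the long row (ZD2, teal) has stock=365.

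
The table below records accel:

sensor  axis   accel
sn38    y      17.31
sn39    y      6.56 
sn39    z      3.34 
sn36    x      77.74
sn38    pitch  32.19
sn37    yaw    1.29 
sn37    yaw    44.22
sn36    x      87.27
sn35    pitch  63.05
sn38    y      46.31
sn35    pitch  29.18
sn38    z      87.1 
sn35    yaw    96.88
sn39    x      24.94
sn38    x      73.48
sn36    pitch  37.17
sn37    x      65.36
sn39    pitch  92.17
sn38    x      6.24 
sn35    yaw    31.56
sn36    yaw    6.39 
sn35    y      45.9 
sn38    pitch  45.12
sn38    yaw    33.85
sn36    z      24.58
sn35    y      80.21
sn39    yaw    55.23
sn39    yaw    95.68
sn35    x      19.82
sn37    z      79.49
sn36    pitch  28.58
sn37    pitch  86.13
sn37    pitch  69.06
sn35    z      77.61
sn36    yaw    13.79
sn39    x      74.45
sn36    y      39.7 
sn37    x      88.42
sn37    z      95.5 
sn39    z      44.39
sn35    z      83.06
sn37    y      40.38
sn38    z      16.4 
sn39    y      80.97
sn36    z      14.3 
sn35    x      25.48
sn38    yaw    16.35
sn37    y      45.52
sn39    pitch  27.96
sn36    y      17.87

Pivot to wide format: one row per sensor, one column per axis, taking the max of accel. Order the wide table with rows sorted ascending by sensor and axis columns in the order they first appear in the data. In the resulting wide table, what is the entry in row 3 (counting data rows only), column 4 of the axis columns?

86.13

With rows sorted ascending by sensor, row 3 is sensor=sn37. axis columns in first-appearance order: y, z, x, pitch, yaw; column 4 is pitch.
Long rows with sensor=sn37, axis=pitch: max(86.13, 69.06) = 86.13.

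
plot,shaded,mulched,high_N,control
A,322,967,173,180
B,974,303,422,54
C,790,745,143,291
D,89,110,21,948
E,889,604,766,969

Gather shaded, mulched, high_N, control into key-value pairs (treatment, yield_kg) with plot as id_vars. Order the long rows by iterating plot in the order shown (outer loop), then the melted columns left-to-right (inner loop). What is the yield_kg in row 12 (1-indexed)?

291

20 rows total (5 × 4). Row 12: index ⌊(12-1)/4⌋ = 2 into plot → C; (12-1) mod 4 = 3 into the melted columns → control.
So row 12 is (C, control, 291); yield_kg = 291.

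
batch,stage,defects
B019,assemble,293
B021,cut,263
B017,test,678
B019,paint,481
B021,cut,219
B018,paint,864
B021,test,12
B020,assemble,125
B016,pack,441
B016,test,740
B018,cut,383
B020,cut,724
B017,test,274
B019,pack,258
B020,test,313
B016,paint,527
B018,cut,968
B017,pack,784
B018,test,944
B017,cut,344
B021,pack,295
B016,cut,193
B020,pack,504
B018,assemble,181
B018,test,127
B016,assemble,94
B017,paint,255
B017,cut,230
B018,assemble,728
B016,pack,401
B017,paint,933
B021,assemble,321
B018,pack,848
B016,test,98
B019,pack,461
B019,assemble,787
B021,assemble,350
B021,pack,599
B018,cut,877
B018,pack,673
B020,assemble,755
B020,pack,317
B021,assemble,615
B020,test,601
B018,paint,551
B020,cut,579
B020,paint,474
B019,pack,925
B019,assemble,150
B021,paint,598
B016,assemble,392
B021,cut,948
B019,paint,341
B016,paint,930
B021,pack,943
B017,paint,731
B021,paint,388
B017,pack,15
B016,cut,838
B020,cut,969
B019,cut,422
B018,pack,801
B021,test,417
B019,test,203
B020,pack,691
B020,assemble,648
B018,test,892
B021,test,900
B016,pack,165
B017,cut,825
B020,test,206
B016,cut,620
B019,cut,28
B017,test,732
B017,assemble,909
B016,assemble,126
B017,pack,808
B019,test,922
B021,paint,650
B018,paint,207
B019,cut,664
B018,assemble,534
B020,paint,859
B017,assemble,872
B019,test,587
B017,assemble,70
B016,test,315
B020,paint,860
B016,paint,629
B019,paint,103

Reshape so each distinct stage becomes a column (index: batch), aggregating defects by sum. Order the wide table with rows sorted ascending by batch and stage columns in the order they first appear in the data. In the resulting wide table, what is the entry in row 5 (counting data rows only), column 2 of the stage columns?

2272

With rows sorted ascending by batch, row 5 is batch=B020. stage columns in first-appearance order: assemble, cut, test, paint, pack; column 2 is cut.
Long rows with batch=B020, stage=cut: 724 + 579 + 969 = 2272.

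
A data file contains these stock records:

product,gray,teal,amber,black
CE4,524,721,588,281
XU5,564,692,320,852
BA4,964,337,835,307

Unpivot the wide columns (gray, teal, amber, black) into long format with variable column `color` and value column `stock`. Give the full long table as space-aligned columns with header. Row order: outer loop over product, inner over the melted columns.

product  color  stock
CE4      gray   524  
CE4      teal   721  
CE4      amber  588  
CE4      black  281  
XU5      gray   564  
XU5      teal   692  
XU5      amber  320  
XU5      black  852  
BA4      gray   964  
BA4      teal   337  
BA4      amber  835  
BA4      black  307  

Each (product, column) pair becomes one row: 3 × 4 = 12 rows.
For example, (CE4, gray) → stock=524.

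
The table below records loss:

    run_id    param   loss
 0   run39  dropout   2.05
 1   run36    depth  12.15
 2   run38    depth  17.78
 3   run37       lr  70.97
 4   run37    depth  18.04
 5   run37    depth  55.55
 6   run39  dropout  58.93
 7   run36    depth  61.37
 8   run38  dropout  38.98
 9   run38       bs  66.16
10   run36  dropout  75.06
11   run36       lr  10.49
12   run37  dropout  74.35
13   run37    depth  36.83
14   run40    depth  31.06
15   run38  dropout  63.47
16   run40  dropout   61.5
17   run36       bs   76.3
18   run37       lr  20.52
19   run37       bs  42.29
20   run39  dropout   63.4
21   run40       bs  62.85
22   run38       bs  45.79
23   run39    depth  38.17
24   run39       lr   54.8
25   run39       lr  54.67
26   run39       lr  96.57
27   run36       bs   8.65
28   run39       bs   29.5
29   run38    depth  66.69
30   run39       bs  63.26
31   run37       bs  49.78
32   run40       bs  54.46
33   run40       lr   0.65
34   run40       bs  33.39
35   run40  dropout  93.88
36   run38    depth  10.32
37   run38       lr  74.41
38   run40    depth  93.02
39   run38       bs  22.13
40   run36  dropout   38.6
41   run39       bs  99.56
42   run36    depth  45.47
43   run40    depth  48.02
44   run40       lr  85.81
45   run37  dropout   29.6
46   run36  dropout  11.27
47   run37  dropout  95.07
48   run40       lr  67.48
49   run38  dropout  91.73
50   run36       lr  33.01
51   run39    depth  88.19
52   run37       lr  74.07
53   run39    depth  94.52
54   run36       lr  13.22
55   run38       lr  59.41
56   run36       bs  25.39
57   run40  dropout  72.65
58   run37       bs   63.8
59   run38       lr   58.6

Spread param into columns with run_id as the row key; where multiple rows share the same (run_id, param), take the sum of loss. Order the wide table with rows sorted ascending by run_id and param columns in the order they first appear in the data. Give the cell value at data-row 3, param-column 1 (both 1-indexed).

194.18

With rows sorted ascending by run_id, row 3 is run_id=run38. param columns in first-appearance order: dropout, depth, lr, bs; column 1 is dropout.
Long rows with run_id=run38, param=dropout: 38.98 + 63.47 + 91.73 = 194.18.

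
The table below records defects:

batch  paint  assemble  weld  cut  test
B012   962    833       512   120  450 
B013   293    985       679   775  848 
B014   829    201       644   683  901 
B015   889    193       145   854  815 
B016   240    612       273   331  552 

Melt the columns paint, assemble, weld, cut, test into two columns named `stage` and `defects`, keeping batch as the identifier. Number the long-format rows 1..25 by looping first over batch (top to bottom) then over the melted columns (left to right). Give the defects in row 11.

829

25 rows total (5 × 5). Row 11: index ⌊(11-1)/5⌋ = 2 into batch → B014; (11-1) mod 5 = 0 into the melted columns → paint.
So row 11 is (B014, paint, 829); defects = 829.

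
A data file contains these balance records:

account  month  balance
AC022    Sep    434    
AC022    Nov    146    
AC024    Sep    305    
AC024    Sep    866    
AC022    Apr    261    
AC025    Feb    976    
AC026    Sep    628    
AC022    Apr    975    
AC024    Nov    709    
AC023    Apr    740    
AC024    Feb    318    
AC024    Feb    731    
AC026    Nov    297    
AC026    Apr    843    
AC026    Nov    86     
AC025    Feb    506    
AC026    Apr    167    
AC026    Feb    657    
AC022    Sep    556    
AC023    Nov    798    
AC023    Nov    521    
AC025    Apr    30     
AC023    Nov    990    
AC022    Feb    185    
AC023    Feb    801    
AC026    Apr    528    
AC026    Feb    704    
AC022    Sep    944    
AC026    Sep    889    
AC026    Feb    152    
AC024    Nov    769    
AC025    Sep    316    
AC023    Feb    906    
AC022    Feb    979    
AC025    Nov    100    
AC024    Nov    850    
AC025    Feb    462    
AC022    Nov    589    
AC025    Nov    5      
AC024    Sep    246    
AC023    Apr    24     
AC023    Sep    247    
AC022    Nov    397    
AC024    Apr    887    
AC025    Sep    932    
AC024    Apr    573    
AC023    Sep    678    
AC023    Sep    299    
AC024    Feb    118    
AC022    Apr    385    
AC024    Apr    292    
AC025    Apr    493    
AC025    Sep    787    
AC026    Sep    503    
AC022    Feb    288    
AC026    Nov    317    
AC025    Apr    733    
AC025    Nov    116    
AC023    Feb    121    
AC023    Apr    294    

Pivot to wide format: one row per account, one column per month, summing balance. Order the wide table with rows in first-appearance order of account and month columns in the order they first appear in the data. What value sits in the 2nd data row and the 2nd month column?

With rows in first-appearance order of account, row 2 is account=AC024. month columns in first-appearance order: Sep, Nov, Apr, Feb; column 2 is Nov.
Long rows with account=AC024, month=Nov: 709 + 769 + 850 = 2328.

2328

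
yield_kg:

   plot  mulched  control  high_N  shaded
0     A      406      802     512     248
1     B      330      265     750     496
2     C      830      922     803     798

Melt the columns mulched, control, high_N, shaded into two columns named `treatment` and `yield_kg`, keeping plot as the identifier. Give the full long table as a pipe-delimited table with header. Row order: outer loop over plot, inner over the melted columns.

| plot | treatment | yield_kg |
| A | mulched | 406 |
| A | control | 802 |
| A | high_N | 512 |
| A | shaded | 248 |
| B | mulched | 330 |
| B | control | 265 |
| B | high_N | 750 |
| B | shaded | 496 |
| C | mulched | 830 |
| C | control | 922 |
| C | high_N | 803 |
| C | shaded | 798 |

Each (plot, column) pair becomes one row: 3 × 4 = 12 rows.
For example, (A, mulched) → yield_kg=406.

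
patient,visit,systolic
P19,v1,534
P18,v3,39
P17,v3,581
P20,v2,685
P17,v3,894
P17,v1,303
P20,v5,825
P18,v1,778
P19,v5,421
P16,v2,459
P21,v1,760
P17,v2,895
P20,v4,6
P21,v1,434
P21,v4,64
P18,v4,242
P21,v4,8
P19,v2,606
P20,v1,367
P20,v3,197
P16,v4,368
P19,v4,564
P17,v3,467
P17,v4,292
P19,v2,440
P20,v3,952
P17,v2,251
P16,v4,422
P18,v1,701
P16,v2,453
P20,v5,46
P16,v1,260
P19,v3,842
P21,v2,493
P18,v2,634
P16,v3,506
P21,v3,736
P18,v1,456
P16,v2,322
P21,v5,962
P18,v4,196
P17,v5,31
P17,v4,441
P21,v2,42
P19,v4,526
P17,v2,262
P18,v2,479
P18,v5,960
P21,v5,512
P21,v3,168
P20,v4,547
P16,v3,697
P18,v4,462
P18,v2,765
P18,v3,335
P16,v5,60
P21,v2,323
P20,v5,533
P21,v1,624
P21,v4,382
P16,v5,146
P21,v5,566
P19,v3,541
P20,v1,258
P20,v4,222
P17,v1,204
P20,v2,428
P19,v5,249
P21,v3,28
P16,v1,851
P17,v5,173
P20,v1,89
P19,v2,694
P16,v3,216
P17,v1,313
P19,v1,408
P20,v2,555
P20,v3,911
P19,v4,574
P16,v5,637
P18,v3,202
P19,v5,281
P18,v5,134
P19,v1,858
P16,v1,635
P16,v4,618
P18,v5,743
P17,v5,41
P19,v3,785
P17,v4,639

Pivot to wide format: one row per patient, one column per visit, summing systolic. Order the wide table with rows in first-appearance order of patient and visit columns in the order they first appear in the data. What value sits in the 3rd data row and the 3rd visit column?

With rows in first-appearance order of patient, row 3 is patient=P17. visit columns in first-appearance order: v1, v3, v2, v5, v4; column 3 is v2.
Long rows with patient=P17, visit=v2: 895 + 251 + 262 = 1408.

1408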